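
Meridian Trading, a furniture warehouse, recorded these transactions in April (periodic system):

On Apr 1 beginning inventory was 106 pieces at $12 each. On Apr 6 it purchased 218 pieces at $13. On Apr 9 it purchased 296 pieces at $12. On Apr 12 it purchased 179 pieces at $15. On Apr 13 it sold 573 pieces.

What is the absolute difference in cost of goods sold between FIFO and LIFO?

FIFO COGS: 106 @ $12 + 218 @ $13 + 249 @ $12 = $7,094
LIFO COGS: 179 @ $15 + 296 @ $12 + 98 @ $13 = $7,511
Difference = |$7,094 − $7,511| = $417

$417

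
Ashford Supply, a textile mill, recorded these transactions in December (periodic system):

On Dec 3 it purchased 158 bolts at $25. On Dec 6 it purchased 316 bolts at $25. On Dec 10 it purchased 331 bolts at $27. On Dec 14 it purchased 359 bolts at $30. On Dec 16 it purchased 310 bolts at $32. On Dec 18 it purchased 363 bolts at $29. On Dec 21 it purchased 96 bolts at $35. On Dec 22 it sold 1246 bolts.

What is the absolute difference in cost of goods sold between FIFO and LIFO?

$3,582

FIFO COGS: 158 @ $25 + 316 @ $25 + 331 @ $27 + 359 @ $30 + 82 @ $32 = $34,181
LIFO COGS: 96 @ $35 + 363 @ $29 + 310 @ $32 + 359 @ $30 + 118 @ $27 = $37,763
Difference = |$34,181 − $37,763| = $3,582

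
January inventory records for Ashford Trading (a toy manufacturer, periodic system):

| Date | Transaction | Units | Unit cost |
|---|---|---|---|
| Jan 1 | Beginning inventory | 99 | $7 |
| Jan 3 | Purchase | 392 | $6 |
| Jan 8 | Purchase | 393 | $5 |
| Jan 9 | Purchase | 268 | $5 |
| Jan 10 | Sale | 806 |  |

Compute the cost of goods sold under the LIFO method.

COGS = $4,175

Jan 10, 806 sold [LIFO — newest first]: 268 @ $5 + 393 @ $5 + 145 @ $6 = $4,175
Ending inventory: 99 @ $7 + 247 @ $6 = $2,175
Check: goods available $6,350 = COGS $4,175 + ending $2,175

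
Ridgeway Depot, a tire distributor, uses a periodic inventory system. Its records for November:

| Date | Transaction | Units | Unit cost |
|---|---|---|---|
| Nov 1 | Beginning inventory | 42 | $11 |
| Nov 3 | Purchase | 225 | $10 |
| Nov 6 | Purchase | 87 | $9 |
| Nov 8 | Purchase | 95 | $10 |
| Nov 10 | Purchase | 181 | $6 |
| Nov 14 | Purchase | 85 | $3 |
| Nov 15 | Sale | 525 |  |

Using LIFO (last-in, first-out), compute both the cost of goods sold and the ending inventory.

COGS = $3,844; ending inventory = $1,942

Nov 15, 525 sold [LIFO — newest first]: 85 @ $3 + 181 @ $6 + 95 @ $10 + 87 @ $9 + 77 @ $10 = $3,844
Ending inventory: 42 @ $11 + 148 @ $10 = $1,942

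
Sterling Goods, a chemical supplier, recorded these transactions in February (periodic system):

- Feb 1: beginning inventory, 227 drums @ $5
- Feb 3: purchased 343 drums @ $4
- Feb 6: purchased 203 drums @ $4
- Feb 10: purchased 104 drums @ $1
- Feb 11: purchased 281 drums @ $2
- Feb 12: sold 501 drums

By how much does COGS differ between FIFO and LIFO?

FIFO COGS: 227 @ $5 + 274 @ $4 = $2,231
LIFO COGS: 281 @ $2 + 104 @ $1 + 116 @ $4 = $1,130
Difference = |$2,231 − $1,130| = $1,101

$1,101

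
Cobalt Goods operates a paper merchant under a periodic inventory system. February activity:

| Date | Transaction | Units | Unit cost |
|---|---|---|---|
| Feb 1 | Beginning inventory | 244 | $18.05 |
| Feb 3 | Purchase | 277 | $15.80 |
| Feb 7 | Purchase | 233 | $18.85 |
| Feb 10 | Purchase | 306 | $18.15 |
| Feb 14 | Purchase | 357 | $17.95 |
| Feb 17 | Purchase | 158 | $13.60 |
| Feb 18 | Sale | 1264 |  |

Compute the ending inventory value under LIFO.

Ending inventory = $5,462.80

Feb 18, 1264 sold [LIFO — newest first]: 158 @ $13.60 + 357 @ $17.95 + 306 @ $18.15 + 233 @ $18.85 + 210 @ $15.80 = $21,820.90
Ending inventory: 244 @ $18.05 + 67 @ $15.80 = $5,462.80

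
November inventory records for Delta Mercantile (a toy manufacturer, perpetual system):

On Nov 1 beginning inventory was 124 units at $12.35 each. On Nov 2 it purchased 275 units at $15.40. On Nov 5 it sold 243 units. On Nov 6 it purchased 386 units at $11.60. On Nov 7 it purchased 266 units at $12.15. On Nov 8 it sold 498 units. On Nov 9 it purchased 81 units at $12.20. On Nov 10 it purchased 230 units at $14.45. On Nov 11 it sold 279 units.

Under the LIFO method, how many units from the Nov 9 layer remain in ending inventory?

Nov 5, 243 sold [LIFO — newest first]: 243 @ $15.40 = $3,742.20
Nov 8, 498 sold [LIFO — newest first]: 266 @ $12.15 + 232 @ $11.60 = $5,923.10
Nov 11, 279 sold [LIFO — newest first]: 230 @ $14.45 + 49 @ $12.20 = $3,921.30
Total COGS = $3,742.20 + $5,923.10 + $3,921.30 = $13,586.60
Ending inventory: 124 @ $12.35 + 32 @ $15.40 + 154 @ $11.60 + 32 @ $12.20 = $4,201.00

32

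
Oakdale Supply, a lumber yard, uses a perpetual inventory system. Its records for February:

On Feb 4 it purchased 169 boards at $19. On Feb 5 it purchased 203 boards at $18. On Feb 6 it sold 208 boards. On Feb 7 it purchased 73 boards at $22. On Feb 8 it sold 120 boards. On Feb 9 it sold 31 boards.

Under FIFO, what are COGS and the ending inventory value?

Feb 6, 208 sold [FIFO — oldest first]: 169 @ $19 + 39 @ $18 = $3,913
Feb 8, 120 sold [FIFO — oldest first]: 120 @ $18 = $2,160
Feb 9, 31 sold [FIFO — oldest first]: 31 @ $18 = $558
Total COGS = $3,913 + $2,160 + $558 = $6,631
Ending inventory: 13 @ $18 + 73 @ $22 = $1,840
Check: goods available $8,471 = COGS $6,631 + ending $1,840

COGS = $6,631; ending inventory = $1,840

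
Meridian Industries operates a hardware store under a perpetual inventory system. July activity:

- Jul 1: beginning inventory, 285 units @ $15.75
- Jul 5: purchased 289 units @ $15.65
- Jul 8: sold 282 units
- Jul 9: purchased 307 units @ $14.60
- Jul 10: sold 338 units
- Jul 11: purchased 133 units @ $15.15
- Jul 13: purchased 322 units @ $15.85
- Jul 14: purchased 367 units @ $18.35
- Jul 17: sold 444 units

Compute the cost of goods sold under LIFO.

Jul 8, 282 sold [LIFO — newest first]: 282 @ $15.65 = $4,413.30
Jul 10, 338 sold [LIFO — newest first]: 307 @ $14.60 + 7 @ $15.65 + 24 @ $15.75 = $4,969.75
Jul 17, 444 sold [LIFO — newest first]: 367 @ $18.35 + 77 @ $15.85 = $7,954.90
Total COGS = $4,413.30 + $4,969.75 + $7,954.90 = $17,337.95
Ending inventory: 261 @ $15.75 + 133 @ $15.15 + 245 @ $15.85 = $10,008.95

COGS = $17,337.95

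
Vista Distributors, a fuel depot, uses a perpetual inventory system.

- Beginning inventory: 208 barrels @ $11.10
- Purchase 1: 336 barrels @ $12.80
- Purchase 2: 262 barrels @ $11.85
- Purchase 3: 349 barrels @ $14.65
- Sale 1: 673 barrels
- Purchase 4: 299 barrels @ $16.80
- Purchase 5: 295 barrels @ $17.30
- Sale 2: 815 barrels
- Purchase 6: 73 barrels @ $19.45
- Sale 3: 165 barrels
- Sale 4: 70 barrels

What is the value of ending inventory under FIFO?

Ending inventory = $1,869.65

Sale 1 (673) [FIFO — oldest first]: 208 @ $11.10 + 336 @ $12.80 + 129 @ $11.85 = $8,138.25
Sale 2 (815) [FIFO — oldest first]: 133 @ $11.85 + 349 @ $14.65 + 299 @ $16.80 + 34 @ $17.30 = $12,300.30
Sale 3 (165) [FIFO — oldest first]: 165 @ $17.30 = $2,854.50
Sale 4 (70) [FIFO — oldest first]: 70 @ $17.30 = $1,211.00
Total COGS = $8,138.25 + $12,300.30 + $2,854.50 + $1,211.00 = $24,504.05
Ending inventory: 26 @ $17.30 + 73 @ $19.45 = $1,869.65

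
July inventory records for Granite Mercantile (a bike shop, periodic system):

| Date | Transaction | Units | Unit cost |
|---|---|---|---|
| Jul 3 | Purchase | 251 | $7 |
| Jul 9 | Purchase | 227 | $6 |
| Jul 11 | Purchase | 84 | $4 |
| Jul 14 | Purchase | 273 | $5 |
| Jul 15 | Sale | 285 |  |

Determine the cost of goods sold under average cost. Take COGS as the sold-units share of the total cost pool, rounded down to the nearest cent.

COGS = $1,645.14

Jul 15, sell 285: 285/835 × $4,820.00 → $1,645.14
Ending inventory (cost pool remaining) = $3,174.86
Check: goods available $4,820.00 = COGS $1,645.14 + ending $3,174.86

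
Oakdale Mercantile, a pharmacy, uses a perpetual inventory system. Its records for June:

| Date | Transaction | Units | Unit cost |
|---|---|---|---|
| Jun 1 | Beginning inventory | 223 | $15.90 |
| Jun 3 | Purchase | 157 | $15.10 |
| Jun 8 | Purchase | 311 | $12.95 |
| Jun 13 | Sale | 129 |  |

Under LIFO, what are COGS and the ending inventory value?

Jun 13, 129 sold [LIFO — newest first]: 129 @ $12.95 = $1,670.55
Ending inventory: 223 @ $15.90 + 157 @ $15.10 + 182 @ $12.95 = $8,273.30

COGS = $1,670.55; ending inventory = $8,273.30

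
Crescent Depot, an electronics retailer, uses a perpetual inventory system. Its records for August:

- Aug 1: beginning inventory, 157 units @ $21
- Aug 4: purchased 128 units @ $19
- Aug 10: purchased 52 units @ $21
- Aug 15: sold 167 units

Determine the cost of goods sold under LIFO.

COGS = $3,277

Aug 15, 167 sold [LIFO — newest first]: 52 @ $21 + 115 @ $19 = $3,277
Ending inventory: 157 @ $21 + 13 @ $19 = $3,544
Check: goods available $6,821 = COGS $3,277 + ending $3,544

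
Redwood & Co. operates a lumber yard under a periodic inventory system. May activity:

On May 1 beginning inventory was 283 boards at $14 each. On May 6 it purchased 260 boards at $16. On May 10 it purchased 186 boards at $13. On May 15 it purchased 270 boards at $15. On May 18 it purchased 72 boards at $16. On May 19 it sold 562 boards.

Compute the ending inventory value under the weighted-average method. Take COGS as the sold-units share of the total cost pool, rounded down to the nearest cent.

Ending inventory = $7,481.50

May 19, sell 562: 562/1071 × $15,742.00 → $8,260.50
Ending inventory (cost pool remaining) = $7,481.50
Check: goods available $15,742.00 = COGS $8,260.50 + ending $7,481.50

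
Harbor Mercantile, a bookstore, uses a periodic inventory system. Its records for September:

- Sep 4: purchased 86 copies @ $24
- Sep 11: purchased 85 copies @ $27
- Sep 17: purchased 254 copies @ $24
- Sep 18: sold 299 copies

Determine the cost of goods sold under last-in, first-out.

COGS = $7,311

Sep 18, 299 sold [LIFO — newest first]: 254 @ $24 + 45 @ $27 = $7,311
Ending inventory: 86 @ $24 + 40 @ $27 = $3,144
Check: goods available $10,455 = COGS $7,311 + ending $3,144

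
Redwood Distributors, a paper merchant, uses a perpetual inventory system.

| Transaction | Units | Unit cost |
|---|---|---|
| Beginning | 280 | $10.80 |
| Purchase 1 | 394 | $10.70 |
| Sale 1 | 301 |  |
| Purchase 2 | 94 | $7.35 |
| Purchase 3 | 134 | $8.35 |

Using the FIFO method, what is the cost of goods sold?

Sale 1 (301) [FIFO — oldest first]: 280 @ $10.80 + 21 @ $10.70 = $3,248.70
Ending inventory: 373 @ $10.70 + 94 @ $7.35 + 134 @ $8.35 = $5,800.90

COGS = $3,248.70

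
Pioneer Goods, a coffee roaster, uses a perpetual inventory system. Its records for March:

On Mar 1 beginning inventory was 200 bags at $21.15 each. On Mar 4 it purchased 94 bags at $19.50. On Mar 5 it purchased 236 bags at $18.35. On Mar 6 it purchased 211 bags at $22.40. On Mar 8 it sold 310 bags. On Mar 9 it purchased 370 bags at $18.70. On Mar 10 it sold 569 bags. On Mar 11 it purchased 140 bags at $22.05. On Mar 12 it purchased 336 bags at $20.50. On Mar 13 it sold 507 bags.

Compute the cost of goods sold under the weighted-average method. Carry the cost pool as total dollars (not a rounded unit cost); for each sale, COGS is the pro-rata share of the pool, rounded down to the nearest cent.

After Mar 1: 200 on hand, pool $4,230.00 (≈ $21.1500 each)
After Mar 4: 294 on hand, pool $6,063.00 (≈ $20.6224 each)
After Mar 5: 530 on hand, pool $10,393.60 (≈ $19.6106 each)
After Mar 6: 741 on hand, pool $15,120.00 (≈ $20.4049 each)
Mar 8, sell 310: 310/741 × $15,120.00 → $6,325.50
After Mar 9: 801 on hand, pool $15,713.50 (≈ $19.6174 each)
Mar 10, sell 569: 569/801 × $15,713.50 → $11,162.27
After Mar 11: 372 on hand, pool $7,638.23 (≈ $20.5329 each)
After Mar 12: 708 on hand, pool $14,526.23 (≈ $20.5173 each)
Mar 13, sell 507: 507/708 × $14,526.23 → $10,402.25
Total COGS = $6,325.50 + $11,162.27 + $10,402.25 = $27,890.02
Ending inventory (cost pool remaining) = $4,123.98
Check: goods available $32,014.00 = COGS $27,890.02 + ending $4,123.98

COGS = $27,890.02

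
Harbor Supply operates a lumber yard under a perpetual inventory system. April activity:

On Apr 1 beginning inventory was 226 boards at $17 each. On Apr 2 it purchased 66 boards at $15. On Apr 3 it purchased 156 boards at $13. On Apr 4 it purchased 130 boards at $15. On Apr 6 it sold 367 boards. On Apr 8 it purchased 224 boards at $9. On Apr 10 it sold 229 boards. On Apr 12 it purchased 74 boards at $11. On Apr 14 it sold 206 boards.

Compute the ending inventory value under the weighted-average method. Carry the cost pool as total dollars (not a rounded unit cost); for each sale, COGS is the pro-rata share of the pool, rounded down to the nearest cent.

Ending inventory = $869.96

After Apr 1: 226 on hand, pool $3,842.00 (≈ $17.0000 each)
After Apr 2: 292 on hand, pool $4,832.00 (≈ $16.5479 each)
After Apr 3: 448 on hand, pool $6,860.00 (≈ $15.3125 each)
After Apr 4: 578 on hand, pool $8,810.00 (≈ $15.2422 each)
Apr 6, sell 367: 367/578 × $8,810.00 → $5,593.89
After Apr 8: 435 on hand, pool $5,232.11 (≈ $12.0278 each)
Apr 10, sell 229: 229/435 × $5,232.11 → $2,754.37
After Apr 12: 280 on hand, pool $3,291.74 (≈ $11.7562 each)
Apr 14, sell 206: 206/280 × $3,291.74 → $2,421.78
Total COGS = $5,593.89 + $2,754.37 + $2,421.78 = $10,770.04
Ending inventory (cost pool remaining) = $869.96
Check: goods available $11,640.00 = COGS $10,770.04 + ending $869.96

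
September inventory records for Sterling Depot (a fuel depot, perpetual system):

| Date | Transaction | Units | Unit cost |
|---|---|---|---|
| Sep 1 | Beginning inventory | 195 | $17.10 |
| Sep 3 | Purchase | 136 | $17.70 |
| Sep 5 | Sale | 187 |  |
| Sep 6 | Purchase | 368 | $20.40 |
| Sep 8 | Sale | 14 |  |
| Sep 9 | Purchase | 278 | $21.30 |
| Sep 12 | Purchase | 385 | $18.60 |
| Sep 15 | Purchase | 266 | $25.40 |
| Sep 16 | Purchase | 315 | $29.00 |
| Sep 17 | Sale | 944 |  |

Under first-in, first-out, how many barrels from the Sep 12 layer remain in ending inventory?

217

Sep 5, 187 sold [FIFO — oldest first]: 187 @ $17.10 = $3,197.70
Sep 8, 14 sold [FIFO — oldest first]: 8 @ $17.10 + 6 @ $17.70 = $243.00
Sep 17, 944 sold [FIFO — oldest first]: 130 @ $17.70 + 368 @ $20.40 + 278 @ $21.30 + 168 @ $18.60 = $18,854.40
Total COGS = $3,197.70 + $243.00 + $18,854.40 = $22,295.10
Ending inventory: 217 @ $18.60 + 266 @ $25.40 + 315 @ $29.00 = $19,927.60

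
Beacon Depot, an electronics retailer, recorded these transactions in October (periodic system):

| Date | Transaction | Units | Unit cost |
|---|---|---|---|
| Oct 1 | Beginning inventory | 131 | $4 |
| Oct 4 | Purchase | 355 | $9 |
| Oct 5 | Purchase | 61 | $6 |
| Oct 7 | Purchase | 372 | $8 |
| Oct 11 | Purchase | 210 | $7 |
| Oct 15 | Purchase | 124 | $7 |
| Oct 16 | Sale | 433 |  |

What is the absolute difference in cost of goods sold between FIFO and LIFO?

FIFO COGS: 131 @ $4 + 302 @ $9 = $3,242
LIFO COGS: 124 @ $7 + 210 @ $7 + 99 @ $8 = $3,130
Difference = |$3,242 − $3,130| = $112

$112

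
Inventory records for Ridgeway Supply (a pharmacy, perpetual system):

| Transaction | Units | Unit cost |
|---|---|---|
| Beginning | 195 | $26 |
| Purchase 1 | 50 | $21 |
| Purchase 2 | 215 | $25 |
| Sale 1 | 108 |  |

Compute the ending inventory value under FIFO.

Ending inventory = $8,687

Sale 1 (108) [FIFO — oldest first]: 108 @ $26 = $2,808
Ending inventory: 87 @ $26 + 50 @ $21 + 215 @ $25 = $8,687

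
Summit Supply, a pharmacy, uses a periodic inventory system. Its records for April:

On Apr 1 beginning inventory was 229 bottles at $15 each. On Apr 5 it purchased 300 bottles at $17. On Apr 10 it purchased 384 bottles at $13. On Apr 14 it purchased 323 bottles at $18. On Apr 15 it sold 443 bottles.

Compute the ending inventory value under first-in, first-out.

Apr 15, 443 sold [FIFO — oldest first]: 229 @ $15 + 214 @ $17 = $7,073
Ending inventory: 86 @ $17 + 384 @ $13 + 323 @ $18 = $12,268
Check: goods available $19,341 = COGS $7,073 + ending $12,268

Ending inventory = $12,268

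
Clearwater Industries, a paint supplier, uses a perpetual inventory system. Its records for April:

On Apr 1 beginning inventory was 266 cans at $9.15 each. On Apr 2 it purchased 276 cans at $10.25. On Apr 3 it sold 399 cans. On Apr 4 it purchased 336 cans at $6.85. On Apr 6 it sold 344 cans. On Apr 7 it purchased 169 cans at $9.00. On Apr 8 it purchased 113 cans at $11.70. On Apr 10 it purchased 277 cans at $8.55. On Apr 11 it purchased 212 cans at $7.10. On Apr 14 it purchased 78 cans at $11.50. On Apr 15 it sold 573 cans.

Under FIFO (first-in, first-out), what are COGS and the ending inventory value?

COGS = $11,741.40; ending inventory = $3,436.75

Apr 3, 399 sold [FIFO — oldest first]: 266 @ $9.15 + 133 @ $10.25 = $3,797.15
Apr 6, 344 sold [FIFO — oldest first]: 143 @ $10.25 + 201 @ $6.85 = $2,842.60
Apr 15, 573 sold [FIFO — oldest first]: 135 @ $6.85 + 169 @ $9.00 + 113 @ $11.70 + 156 @ $8.55 = $5,101.65
Total COGS = $3,797.15 + $2,842.60 + $5,101.65 = $11,741.40
Ending inventory: 121 @ $8.55 + 212 @ $7.10 + 78 @ $11.50 = $3,436.75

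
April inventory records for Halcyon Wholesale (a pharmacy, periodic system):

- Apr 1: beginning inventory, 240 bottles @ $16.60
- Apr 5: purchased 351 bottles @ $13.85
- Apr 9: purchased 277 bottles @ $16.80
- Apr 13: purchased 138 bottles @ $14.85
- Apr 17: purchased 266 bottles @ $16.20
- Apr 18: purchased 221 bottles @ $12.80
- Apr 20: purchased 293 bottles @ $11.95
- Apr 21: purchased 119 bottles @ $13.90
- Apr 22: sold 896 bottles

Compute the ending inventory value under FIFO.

Apr 22, 896 sold [FIFO — oldest first]: 240 @ $16.60 + 351 @ $13.85 + 277 @ $16.80 + 28 @ $14.85 = $13,914.75
Ending inventory: 110 @ $14.85 + 266 @ $16.20 + 221 @ $12.80 + 293 @ $11.95 + 119 @ $13.90 = $13,926.95
Check: goods available $27,841.70 = COGS $13,914.75 + ending $13,926.95

Ending inventory = $13,926.95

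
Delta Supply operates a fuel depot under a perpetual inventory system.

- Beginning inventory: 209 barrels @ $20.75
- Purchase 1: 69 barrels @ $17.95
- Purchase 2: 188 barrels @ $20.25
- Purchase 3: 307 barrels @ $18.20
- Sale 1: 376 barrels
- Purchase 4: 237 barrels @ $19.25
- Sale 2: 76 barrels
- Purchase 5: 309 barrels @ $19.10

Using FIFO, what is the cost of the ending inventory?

Sale 1 (376) [FIFO — oldest first]: 209 @ $20.75 + 69 @ $17.95 + 98 @ $20.25 = $7,559.80
Sale 2 (76) [FIFO — oldest first]: 76 @ $20.25 = $1,539.00
Total COGS = $7,559.80 + $1,539.00 = $9,098.80
Ending inventory: 14 @ $20.25 + 307 @ $18.20 + 237 @ $19.25 + 309 @ $19.10 = $16,335.05

Ending inventory = $16,335.05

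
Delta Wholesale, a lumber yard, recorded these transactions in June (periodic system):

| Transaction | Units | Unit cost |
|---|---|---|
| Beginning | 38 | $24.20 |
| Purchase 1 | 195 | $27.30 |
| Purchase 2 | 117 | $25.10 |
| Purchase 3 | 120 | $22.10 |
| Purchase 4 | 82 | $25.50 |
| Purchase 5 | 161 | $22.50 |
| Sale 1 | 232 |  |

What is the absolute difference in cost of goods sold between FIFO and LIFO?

FIFO COGS: 38 @ $24.20 + 194 @ $27.30 = $6,215.80
LIFO COGS: 161 @ $22.50 + 71 @ $25.50 = $5,433.00
Difference = |$6,215.80 − $5,433.00| = $782.80

$782.80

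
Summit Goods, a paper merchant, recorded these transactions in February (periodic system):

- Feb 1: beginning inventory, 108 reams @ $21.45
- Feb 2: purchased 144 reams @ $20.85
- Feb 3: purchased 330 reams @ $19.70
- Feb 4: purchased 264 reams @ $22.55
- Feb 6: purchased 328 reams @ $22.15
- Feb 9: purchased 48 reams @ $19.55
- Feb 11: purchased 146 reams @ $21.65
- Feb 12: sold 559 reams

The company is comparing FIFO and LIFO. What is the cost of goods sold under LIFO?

FIFO COGS: 108 @ $21.45 + 144 @ $20.85 + 307 @ $19.70 = $11,366.90
LIFO COGS: 146 @ $21.65 + 48 @ $19.55 + 328 @ $22.15 + 37 @ $22.55 = $12,198.85

COGS = $12,198.85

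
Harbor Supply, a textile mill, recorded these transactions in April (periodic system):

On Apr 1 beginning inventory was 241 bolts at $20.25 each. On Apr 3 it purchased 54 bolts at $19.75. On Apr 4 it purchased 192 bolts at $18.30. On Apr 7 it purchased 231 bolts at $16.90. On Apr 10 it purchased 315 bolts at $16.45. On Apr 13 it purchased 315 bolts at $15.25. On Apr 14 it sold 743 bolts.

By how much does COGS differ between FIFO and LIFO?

$1,880.30

FIFO COGS: 241 @ $20.25 + 54 @ $19.75 + 192 @ $18.30 + 231 @ $16.90 + 25 @ $16.45 = $13,775.50
LIFO COGS: 315 @ $15.25 + 315 @ $16.45 + 113 @ $16.90 = $11,895.20
Difference = |$13,775.50 − $11,895.20| = $1,880.30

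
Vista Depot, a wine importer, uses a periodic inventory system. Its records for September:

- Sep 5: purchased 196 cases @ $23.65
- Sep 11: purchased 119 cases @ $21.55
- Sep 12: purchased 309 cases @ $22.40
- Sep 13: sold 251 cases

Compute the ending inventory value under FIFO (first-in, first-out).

Ending inventory = $8,300.80

Sep 13, 251 sold [FIFO — oldest first]: 196 @ $23.65 + 55 @ $21.55 = $5,820.65
Ending inventory: 64 @ $21.55 + 309 @ $22.40 = $8,300.80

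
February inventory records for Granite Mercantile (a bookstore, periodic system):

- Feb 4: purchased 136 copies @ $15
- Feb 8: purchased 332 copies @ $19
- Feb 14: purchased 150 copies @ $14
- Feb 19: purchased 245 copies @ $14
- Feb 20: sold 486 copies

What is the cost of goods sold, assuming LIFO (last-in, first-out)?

Feb 20, 486 sold [LIFO — newest first]: 245 @ $14 + 150 @ $14 + 91 @ $19 = $7,259
Ending inventory: 136 @ $15 + 241 @ $19 = $6,619

COGS = $7,259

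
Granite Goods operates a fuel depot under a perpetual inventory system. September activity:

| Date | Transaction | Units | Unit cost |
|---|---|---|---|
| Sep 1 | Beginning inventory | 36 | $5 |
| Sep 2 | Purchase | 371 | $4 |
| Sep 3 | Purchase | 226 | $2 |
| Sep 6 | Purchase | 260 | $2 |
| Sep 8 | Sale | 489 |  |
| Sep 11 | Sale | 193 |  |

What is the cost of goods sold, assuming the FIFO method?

COGS = $2,214

Sep 8, 489 sold [FIFO — oldest first]: 36 @ $5 + 371 @ $4 + 82 @ $2 = $1,828
Sep 11, 193 sold [FIFO — oldest first]: 144 @ $2 + 49 @ $2 = $386
Total COGS = $1,828 + $386 = $2,214
Ending inventory: 211 @ $2 = $422
Check: goods available $2,636 = COGS $2,214 + ending $422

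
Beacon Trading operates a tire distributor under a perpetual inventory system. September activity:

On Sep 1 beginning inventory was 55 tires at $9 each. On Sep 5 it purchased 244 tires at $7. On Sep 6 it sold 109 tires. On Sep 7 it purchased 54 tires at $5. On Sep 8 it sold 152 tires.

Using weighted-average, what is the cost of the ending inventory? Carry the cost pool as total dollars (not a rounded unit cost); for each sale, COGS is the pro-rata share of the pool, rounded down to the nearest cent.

After Sep 1: 55 on hand, pool $495.00 (≈ $9.0000 each)
After Sep 5: 299 on hand, pool $2,203.00 (≈ $7.3679 each)
Sep 6, sell 109: 109/299 × $2,203.00 → $803.10
After Sep 7: 244 on hand, pool $1,669.90 (≈ $6.8439 each)
Sep 8, sell 152: 152/244 × $1,669.90 → $1,040.26
Total COGS = $803.10 + $1,040.26 = $1,843.36
Ending inventory (cost pool remaining) = $629.64

Ending inventory = $629.64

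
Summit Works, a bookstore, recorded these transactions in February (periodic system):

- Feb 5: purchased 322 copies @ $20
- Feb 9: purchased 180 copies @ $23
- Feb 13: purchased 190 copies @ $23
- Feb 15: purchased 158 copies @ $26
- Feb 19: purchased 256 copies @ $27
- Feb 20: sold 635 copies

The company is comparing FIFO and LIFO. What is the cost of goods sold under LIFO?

FIFO COGS: 322 @ $20 + 180 @ $23 + 133 @ $23 = $13,639
LIFO COGS: 256 @ $27 + 158 @ $26 + 190 @ $23 + 31 @ $23 = $16,103

COGS = $16,103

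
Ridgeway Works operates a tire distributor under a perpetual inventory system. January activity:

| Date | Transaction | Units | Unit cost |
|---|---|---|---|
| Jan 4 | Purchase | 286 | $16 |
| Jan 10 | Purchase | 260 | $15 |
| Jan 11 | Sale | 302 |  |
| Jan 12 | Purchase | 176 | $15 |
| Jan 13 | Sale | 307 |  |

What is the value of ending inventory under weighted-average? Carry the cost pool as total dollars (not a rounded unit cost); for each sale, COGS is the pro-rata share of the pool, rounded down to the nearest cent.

After Jan 4: 286 on hand, pool $4,576.00 (≈ $16.0000 each)
After Jan 10: 546 on hand, pool $8,476.00 (≈ $15.5238 each)
Jan 11, sell 302: 302/546 × $8,476.00 → $4,688.19
After Jan 12: 420 on hand, pool $6,427.81 (≈ $15.3043 each)
Jan 13, sell 307: 307/420 × $6,427.81 → $4,698.42
Total COGS = $4,688.19 + $4,698.42 = $9,386.61
Ending inventory (cost pool remaining) = $1,729.39

Ending inventory = $1,729.39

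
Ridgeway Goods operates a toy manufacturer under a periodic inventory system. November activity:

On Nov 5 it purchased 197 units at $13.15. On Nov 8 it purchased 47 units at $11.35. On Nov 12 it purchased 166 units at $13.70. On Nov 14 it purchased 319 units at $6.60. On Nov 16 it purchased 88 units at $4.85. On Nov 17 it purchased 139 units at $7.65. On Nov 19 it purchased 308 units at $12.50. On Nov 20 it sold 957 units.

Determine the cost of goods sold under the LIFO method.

Nov 20, 957 sold [LIFO — newest first]: 308 @ $12.50 + 139 @ $7.65 + 88 @ $4.85 + 319 @ $6.60 + 103 @ $13.70 = $8,856.65
Ending inventory: 197 @ $13.15 + 47 @ $11.35 + 63 @ $13.70 = $3,987.10

COGS = $8,856.65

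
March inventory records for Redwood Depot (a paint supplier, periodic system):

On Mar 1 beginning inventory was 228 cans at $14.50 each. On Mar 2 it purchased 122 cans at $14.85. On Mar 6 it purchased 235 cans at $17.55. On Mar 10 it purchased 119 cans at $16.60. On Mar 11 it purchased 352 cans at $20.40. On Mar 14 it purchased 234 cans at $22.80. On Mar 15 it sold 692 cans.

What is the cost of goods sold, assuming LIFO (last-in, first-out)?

COGS = $14,275.60

Mar 15, 692 sold [LIFO — newest first]: 234 @ $22.80 + 352 @ $20.40 + 106 @ $16.60 = $14,275.60
Ending inventory: 228 @ $14.50 + 122 @ $14.85 + 235 @ $17.55 + 13 @ $16.60 = $9,457.75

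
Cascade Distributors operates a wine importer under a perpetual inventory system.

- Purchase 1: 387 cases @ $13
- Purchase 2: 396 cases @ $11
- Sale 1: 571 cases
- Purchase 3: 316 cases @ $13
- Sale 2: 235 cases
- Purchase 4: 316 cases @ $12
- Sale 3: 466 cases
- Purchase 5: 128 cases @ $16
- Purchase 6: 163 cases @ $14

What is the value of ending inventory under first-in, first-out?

Ending inventory = $6,046

Sale 1 (571) [FIFO — oldest first]: 387 @ $13 + 184 @ $11 = $7,055
Sale 2 (235) [FIFO — oldest first]: 212 @ $11 + 23 @ $13 = $2,631
Sale 3 (466) [FIFO — oldest first]: 293 @ $13 + 173 @ $12 = $5,885
Total COGS = $7,055 + $2,631 + $5,885 = $15,571
Ending inventory: 143 @ $12 + 128 @ $16 + 163 @ $14 = $6,046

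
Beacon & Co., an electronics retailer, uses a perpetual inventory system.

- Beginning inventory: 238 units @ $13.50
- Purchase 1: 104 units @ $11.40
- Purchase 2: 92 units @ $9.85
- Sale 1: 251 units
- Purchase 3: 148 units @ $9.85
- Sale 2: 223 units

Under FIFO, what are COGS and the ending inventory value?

COGS = $5,698.80; ending inventory = $1,063.80

Sale 1 (251) [FIFO — oldest first]: 238 @ $13.50 + 13 @ $11.40 = $3,361.20
Sale 2 (223) [FIFO — oldest first]: 91 @ $11.40 + 92 @ $9.85 + 40 @ $9.85 = $2,337.60
Total COGS = $3,361.20 + $2,337.60 = $5,698.80
Ending inventory: 108 @ $9.85 = $1,063.80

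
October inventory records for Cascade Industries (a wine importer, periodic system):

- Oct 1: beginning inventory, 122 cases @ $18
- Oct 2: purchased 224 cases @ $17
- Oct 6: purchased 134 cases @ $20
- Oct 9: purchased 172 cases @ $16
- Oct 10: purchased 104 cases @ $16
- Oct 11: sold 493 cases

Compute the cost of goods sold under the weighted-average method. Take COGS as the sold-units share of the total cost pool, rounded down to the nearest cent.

Oct 11, sell 493: 493/756 × $13,100.00 → $8,542.72
Ending inventory (cost pool remaining) = $4,557.28

COGS = $8,542.72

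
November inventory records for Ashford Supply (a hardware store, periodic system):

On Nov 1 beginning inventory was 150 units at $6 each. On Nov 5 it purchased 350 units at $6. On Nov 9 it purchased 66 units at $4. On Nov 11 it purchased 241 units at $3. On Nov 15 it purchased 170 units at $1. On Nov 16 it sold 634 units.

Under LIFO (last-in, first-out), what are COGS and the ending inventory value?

Nov 16, 634 sold [LIFO — newest first]: 170 @ $1 + 241 @ $3 + 66 @ $4 + 157 @ $6 = $2,099
Ending inventory: 150 @ $6 + 193 @ $6 = $2,058
Check: goods available $4,157 = COGS $2,099 + ending $2,058

COGS = $2,099; ending inventory = $2,058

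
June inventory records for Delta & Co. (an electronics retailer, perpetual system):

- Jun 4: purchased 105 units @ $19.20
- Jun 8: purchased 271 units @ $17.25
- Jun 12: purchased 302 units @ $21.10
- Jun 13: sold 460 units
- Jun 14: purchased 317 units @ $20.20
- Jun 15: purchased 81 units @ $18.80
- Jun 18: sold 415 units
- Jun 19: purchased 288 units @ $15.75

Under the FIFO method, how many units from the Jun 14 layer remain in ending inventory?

120

Jun 13, 460 sold [FIFO — oldest first]: 105 @ $19.20 + 271 @ $17.25 + 84 @ $21.10 = $8,463.15
Jun 18, 415 sold [FIFO — oldest first]: 218 @ $21.10 + 197 @ $20.20 = $8,579.20
Total COGS = $8,463.15 + $8,579.20 = $17,042.35
Ending inventory: 120 @ $20.20 + 81 @ $18.80 + 288 @ $15.75 = $8,482.80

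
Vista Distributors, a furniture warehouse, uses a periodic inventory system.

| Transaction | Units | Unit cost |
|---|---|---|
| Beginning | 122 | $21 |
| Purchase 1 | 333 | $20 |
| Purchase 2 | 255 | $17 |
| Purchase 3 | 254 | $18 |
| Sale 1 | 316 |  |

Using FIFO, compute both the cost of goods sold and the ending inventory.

Sale 1 (316) [FIFO — oldest first]: 122 @ $21 + 194 @ $20 = $6,442
Ending inventory: 139 @ $20 + 255 @ $17 + 254 @ $18 = $11,687
Check: goods available $18,129 = COGS $6,442 + ending $11,687

COGS = $6,442; ending inventory = $11,687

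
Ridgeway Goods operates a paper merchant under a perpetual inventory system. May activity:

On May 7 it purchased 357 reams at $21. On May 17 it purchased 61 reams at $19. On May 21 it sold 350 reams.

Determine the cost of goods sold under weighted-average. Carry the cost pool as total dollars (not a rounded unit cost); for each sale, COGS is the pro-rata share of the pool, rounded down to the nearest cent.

COGS = $7,247.84

After May 7: 357 on hand, pool $7,497.00 (≈ $21.0000 each)
After May 17: 418 on hand, pool $8,656.00 (≈ $20.7081 each)
May 21, sell 350: 350/418 × $8,656.00 → $7,247.84
Ending inventory (cost pool remaining) = $1,408.16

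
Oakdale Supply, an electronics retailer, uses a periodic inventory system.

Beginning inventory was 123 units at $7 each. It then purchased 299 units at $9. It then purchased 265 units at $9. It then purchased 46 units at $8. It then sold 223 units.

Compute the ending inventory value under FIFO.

Ending inventory = $4,544

Sale 1 (223) [FIFO — oldest first]: 123 @ $7 + 100 @ $9 = $1,761
Ending inventory: 199 @ $9 + 265 @ $9 + 46 @ $8 = $4,544
Check: goods available $6,305 = COGS $1,761 + ending $4,544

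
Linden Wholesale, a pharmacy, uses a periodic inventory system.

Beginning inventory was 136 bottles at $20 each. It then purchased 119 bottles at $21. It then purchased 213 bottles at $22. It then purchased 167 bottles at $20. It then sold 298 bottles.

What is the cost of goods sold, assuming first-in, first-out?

Sale 1 (298) [FIFO — oldest first]: 136 @ $20 + 119 @ $21 + 43 @ $22 = $6,165
Ending inventory: 170 @ $22 + 167 @ $20 = $7,080
Check: goods available $13,245 = COGS $6,165 + ending $7,080

COGS = $6,165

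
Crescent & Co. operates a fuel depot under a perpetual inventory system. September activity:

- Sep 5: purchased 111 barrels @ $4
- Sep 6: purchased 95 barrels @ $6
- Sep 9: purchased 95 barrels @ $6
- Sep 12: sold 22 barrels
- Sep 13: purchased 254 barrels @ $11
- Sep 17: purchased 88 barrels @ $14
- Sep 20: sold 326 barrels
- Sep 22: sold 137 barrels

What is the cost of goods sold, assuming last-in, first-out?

Sep 12, 22 sold [LIFO — newest first]: 22 @ $6 = $132
Sep 20, 326 sold [LIFO — newest first]: 88 @ $14 + 238 @ $11 = $3,850
Sep 22, 137 sold [LIFO — newest first]: 16 @ $11 + 73 @ $6 + 48 @ $6 = $902
Total COGS = $132 + $3,850 + $902 = $4,884
Ending inventory: 111 @ $4 + 47 @ $6 = $726
Check: goods available $5,610 = COGS $4,884 + ending $726

COGS = $4,884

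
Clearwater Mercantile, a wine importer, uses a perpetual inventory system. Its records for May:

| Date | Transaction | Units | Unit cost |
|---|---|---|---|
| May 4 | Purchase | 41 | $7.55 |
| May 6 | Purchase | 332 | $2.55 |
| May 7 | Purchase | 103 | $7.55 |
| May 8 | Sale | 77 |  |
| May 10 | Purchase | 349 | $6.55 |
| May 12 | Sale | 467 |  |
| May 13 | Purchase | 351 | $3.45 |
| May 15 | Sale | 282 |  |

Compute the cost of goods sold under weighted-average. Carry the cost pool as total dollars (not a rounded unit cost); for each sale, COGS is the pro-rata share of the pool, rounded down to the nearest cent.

After May 4: 41 on hand, pool $309.55 (≈ $7.5500 each)
After May 6: 373 on hand, pool $1,156.15 (≈ $3.0996 each)
After May 7: 476 on hand, pool $1,933.80 (≈ $4.0626 each)
May 8, sell 77: 77/476 × $1,933.80 → $312.82
After May 10: 748 on hand, pool $3,906.93 (≈ $5.2232 each)
May 12, sell 467: 467/748 × $3,906.93 → $2,439.21
After May 13: 632 on hand, pool $2,678.67 (≈ $4.2384 each)
May 15, sell 282: 282/632 × $2,678.67 → $1,195.22
Total COGS = $312.82 + $2,439.21 + $1,195.22 = $3,947.25
Ending inventory (cost pool remaining) = $1,483.45
Check: goods available $5,430.70 = COGS $3,947.25 + ending $1,483.45

COGS = $3,947.25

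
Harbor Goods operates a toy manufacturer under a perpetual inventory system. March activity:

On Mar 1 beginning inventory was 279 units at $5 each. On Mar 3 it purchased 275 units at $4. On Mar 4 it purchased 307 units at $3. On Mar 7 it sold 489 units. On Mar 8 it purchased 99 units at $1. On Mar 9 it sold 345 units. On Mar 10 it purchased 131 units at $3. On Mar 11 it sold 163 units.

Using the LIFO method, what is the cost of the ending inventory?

Mar 7, 489 sold [LIFO — newest first]: 307 @ $3 + 182 @ $4 = $1,649
Mar 9, 345 sold [LIFO — newest first]: 99 @ $1 + 93 @ $4 + 153 @ $5 = $1,236
Mar 11, 163 sold [LIFO — newest first]: 131 @ $3 + 32 @ $5 = $553
Total COGS = $1,649 + $1,236 + $553 = $3,438
Ending inventory: 94 @ $5 = $470
Check: goods available $3,908 = COGS $3,438 + ending $470

Ending inventory = $470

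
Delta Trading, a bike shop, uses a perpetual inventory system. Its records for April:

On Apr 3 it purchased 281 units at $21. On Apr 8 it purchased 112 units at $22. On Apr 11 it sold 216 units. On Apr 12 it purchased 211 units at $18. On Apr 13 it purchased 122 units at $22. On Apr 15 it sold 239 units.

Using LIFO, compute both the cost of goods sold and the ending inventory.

Apr 11, 216 sold [LIFO — newest first]: 112 @ $22 + 104 @ $21 = $4,648
Apr 15, 239 sold [LIFO — newest first]: 122 @ $22 + 117 @ $18 = $4,790
Total COGS = $4,648 + $4,790 = $9,438
Ending inventory: 177 @ $21 + 94 @ $18 = $5,409

COGS = $9,438; ending inventory = $5,409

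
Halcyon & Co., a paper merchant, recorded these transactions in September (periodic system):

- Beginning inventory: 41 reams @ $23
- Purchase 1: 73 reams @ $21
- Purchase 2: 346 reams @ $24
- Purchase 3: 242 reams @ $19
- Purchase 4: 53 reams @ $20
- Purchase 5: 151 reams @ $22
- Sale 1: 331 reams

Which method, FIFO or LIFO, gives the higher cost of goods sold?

FIFO COGS: 41 @ $23 + 73 @ $21 + 217 @ $24 = $7,684
LIFO COGS: 151 @ $22 + 53 @ $20 + 127 @ $19 = $6,795

FIFO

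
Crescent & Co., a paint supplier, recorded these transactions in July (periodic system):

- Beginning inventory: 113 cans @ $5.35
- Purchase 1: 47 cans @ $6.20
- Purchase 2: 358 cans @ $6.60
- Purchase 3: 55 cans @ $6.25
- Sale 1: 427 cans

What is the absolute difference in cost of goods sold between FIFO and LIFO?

FIFO COGS: 113 @ $5.35 + 47 @ $6.20 + 267 @ $6.60 = $2,658.15
LIFO COGS: 55 @ $6.25 + 358 @ $6.60 + 14 @ $6.20 = $2,793.35
Difference = |$2,658.15 − $2,793.35| = $135.20

$135.20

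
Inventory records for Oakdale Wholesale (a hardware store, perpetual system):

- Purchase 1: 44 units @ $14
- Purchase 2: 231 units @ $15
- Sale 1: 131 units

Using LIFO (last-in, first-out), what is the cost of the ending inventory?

Sale 1 (131) [LIFO — newest first]: 131 @ $15 = $1,965
Ending inventory: 44 @ $14 + 100 @ $15 = $2,116

Ending inventory = $2,116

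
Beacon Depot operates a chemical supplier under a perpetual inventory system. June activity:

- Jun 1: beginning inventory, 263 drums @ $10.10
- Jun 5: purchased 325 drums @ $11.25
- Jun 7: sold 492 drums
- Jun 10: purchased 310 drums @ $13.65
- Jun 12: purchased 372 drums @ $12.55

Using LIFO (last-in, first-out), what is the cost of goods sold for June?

COGS = $5,342.95

Jun 7, 492 sold [LIFO — newest first]: 325 @ $11.25 + 167 @ $10.10 = $5,342.95
Ending inventory: 96 @ $10.10 + 310 @ $13.65 + 372 @ $12.55 = $9,869.70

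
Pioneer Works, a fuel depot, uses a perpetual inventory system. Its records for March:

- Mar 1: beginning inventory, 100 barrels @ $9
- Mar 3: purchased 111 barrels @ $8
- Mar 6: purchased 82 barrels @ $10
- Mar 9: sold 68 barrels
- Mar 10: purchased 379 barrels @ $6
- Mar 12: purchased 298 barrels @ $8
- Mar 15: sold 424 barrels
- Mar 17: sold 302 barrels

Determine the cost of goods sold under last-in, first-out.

COGS = $5,758

Mar 9, 68 sold [LIFO — newest first]: 68 @ $10 = $680
Mar 15, 424 sold [LIFO — newest first]: 298 @ $8 + 126 @ $6 = $3,140
Mar 17, 302 sold [LIFO — newest first]: 253 @ $6 + 14 @ $10 + 35 @ $8 = $1,938
Total COGS = $680 + $3,140 + $1,938 = $5,758
Ending inventory: 100 @ $9 + 76 @ $8 = $1,508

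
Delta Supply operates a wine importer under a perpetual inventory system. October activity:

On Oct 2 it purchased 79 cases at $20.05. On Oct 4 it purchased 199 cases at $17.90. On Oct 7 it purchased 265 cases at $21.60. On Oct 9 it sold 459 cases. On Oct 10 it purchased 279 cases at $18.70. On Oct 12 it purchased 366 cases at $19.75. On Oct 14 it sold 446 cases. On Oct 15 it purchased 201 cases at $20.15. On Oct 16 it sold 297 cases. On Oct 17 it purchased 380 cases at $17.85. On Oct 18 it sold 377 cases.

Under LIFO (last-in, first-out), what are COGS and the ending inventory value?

Oct 9, 459 sold [LIFO — newest first]: 265 @ $21.60 + 194 @ $17.90 = $9,196.60
Oct 14, 446 sold [LIFO — newest first]: 366 @ $19.75 + 80 @ $18.70 = $8,724.50
Oct 16, 297 sold [LIFO — newest first]: 201 @ $20.15 + 96 @ $18.70 = $5,845.35
Oct 18, 377 sold [LIFO — newest first]: 377 @ $17.85 = $6,729.45
Total COGS = $9,196.60 + $8,724.50 + $5,845.35 + $6,729.45 = $30,495.90
Ending inventory: 79 @ $20.05 + 5 @ $17.90 + 103 @ $18.70 + 3 @ $17.85 = $3,653.10

COGS = $30,495.90; ending inventory = $3,653.10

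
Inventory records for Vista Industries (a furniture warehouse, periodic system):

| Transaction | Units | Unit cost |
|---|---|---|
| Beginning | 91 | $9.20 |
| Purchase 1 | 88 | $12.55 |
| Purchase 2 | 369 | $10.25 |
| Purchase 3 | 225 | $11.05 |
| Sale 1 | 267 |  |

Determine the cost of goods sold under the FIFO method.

Sale 1 (267) [FIFO — oldest first]: 91 @ $9.20 + 88 @ $12.55 + 88 @ $10.25 = $2,843.60
Ending inventory: 281 @ $10.25 + 225 @ $11.05 = $5,366.50
Check: goods available $8,210.10 = COGS $2,843.60 + ending $5,366.50

COGS = $2,843.60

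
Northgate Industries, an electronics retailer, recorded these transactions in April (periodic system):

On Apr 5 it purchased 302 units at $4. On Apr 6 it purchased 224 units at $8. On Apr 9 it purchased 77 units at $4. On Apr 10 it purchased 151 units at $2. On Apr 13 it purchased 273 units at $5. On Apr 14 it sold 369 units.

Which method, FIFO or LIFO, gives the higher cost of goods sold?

FIFO COGS: 302 @ $4 + 67 @ $8 = $1,744
LIFO COGS: 273 @ $5 + 96 @ $2 = $1,557

FIFO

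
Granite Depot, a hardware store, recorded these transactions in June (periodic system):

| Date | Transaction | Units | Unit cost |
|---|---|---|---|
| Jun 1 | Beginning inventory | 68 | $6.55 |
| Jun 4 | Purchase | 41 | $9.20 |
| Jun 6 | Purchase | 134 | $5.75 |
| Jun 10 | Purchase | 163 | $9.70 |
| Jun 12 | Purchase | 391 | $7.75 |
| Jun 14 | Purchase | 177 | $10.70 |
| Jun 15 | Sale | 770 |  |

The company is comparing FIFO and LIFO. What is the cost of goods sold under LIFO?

COGS = $6,729.50

FIFO COGS: 68 @ $6.55 + 41 @ $9.20 + 134 @ $5.75 + 163 @ $9.70 + 364 @ $7.75 = $5,995.20
LIFO COGS: 177 @ $10.70 + 391 @ $7.75 + 163 @ $9.70 + 39 @ $5.75 = $6,729.50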